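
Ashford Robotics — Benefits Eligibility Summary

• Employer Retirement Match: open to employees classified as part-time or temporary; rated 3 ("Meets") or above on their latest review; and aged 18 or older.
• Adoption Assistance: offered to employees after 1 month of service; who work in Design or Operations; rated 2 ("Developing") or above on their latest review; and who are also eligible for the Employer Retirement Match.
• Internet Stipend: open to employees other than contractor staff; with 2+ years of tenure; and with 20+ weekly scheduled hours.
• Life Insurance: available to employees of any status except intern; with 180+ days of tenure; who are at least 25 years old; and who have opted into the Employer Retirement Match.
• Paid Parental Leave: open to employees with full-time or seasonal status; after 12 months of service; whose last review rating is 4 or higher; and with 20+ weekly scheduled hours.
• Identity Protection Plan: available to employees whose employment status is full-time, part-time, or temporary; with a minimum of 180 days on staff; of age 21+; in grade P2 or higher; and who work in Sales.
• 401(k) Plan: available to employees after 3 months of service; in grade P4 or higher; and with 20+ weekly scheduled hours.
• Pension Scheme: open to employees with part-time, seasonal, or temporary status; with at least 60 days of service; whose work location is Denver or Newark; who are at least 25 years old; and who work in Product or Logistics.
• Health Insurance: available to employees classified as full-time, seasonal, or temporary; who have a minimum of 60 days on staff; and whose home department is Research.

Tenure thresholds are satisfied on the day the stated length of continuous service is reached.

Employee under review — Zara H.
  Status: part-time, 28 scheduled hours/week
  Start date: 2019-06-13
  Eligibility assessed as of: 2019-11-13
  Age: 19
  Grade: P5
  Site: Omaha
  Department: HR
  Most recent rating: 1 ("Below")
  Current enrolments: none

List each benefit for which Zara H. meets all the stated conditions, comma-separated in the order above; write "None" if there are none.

401(k) Plan

Service from 2019-06-13 to 2019-11-13: 153 days.
Employer Retirement Match — status part-time ✓; rating 1 < 3 ✗ → not eligible.
Adoption Assistance — service 153 days ≥ 1 month (≈30 days) ✓; dept HR ✗ → not eligible.
Internet Stipend — status part-time ✓ (not excluded); service 153 days < 2 years (≈730 days) ✗ → not eligible.
Life Insurance — status part-time ✓ (not excluded); service 153 days < 180 days ✗ → not eligible.
Paid Parental Leave — status part-time ✗ (requires full-time or seasonal) → not eligible.
Identity Protection Plan — status part-time ✓; service 153 days < 180 days ✗ → not eligible.
401(k) Plan — service 153 days ≥ 3 months (≈90 days) ✓; grade P5 ≥ P4 ✓; 28 hrs/wk ≥ 20 ✓ → eligible.
Pension Scheme — status part-time ✓; service 153 days ≥ 60 days ✓; site Omaha ✗ (not Denver or Newark) → not eligible.
Health Insurance — status part-time ✗ (requires full-time, seasonal, or temporary) → not eligible.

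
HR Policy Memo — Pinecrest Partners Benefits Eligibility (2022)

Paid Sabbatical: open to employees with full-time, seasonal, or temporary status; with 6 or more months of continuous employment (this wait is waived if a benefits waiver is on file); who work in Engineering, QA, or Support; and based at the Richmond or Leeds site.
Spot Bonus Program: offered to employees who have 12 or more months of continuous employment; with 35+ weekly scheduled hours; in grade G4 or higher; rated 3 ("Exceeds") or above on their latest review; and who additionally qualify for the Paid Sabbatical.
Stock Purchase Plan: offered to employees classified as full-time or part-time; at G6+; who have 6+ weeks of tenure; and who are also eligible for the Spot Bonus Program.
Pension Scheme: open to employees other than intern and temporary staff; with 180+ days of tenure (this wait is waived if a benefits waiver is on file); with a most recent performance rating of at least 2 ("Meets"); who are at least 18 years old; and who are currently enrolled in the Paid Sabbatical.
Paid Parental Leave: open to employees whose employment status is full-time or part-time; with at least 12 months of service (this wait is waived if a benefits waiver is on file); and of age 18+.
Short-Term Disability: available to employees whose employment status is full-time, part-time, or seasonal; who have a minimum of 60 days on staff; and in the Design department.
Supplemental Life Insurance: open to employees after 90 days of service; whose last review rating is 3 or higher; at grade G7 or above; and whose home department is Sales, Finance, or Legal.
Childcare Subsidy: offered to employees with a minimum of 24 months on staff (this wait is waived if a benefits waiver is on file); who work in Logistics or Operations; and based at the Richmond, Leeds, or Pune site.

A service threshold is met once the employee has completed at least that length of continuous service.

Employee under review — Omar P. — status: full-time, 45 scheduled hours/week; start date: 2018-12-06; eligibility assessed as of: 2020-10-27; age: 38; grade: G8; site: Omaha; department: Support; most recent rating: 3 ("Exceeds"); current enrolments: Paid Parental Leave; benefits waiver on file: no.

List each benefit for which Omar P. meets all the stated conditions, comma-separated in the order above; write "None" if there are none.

Paid Parental Leave

Service from 2018-12-06 to 2020-10-27: 691 days.
Paid Sabbatical — status full-time ✓; no waiver, service 691 days ≥ 6 months (≈180 days) ✓; dept Support ✓; site Omaha ✗ (not Richmond or Leeds) → not eligible.
Spot Bonus Program — service 691 days ≥ 12 months (≈360 days) ✓; 45 hrs/wk ≥ 35 ✓; grade G8 ≥ G4 ✓; rating 3 ≥ 3 ✓; not eligible for Paid Sabbatical ✗ → not eligible.
Stock Purchase Plan — status full-time ✓; grade G8 ≥ G6 ✓; service 691 days ≥ 6 weeks (≈42 days) ✓; not eligible for Spot Bonus Program ✗ → not eligible.
Pension Scheme — status full-time ✓ (not excluded); no waiver, service 691 days ≥ 180 days ✓; rating 3 ≥ 2 ✓; age 38 ≥ 18 ✓; not enrolled in Paid Sabbatical ✗ → not eligible.
Paid Parental Leave — status full-time ✓; no waiver, service 691 days ≥ 12 months (≈360 days) ✓; age 38 ≥ 18 ✓ → eligible.
Short-Term Disability — status full-time ✓; service 691 days ≥ 60 days ✓; dept Support ✗ → not eligible.
Supplemental Life Insurance — service 691 days ≥ 90 days ✓; rating 3 ≥ 3 ✓; grade G8 ≥ G7 ✓; dept Support ✗ → not eligible.
Childcare Subsidy — no waiver, service 691 days < 24 months (≈720 days) ✗ → not eligible.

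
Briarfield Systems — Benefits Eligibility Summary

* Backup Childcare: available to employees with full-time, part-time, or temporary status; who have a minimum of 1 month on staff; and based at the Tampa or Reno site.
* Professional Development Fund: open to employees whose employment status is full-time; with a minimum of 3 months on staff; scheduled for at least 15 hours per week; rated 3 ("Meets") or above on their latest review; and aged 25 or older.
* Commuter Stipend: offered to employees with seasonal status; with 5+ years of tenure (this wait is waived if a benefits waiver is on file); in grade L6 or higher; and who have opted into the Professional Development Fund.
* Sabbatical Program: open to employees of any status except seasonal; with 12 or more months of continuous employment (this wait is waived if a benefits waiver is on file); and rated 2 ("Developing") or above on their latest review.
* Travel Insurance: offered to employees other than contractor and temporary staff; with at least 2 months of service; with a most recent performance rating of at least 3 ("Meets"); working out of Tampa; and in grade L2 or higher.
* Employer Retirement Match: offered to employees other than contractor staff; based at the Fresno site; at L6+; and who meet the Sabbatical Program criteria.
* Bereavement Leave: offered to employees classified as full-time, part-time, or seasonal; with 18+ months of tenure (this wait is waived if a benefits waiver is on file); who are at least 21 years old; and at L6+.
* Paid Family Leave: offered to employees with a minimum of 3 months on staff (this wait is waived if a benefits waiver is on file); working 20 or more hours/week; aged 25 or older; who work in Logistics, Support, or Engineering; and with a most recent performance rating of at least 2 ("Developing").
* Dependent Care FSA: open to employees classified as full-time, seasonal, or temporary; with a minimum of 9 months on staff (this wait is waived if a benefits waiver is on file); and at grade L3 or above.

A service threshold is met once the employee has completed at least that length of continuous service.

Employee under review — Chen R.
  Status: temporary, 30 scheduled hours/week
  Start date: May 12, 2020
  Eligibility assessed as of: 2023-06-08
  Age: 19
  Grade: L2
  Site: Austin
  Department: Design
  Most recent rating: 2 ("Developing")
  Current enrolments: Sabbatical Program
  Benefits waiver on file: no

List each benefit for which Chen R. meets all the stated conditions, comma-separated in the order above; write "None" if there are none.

Sabbatical Program

Service from May 12, 2020 to 2023-06-08: 1122 days.
Backup Childcare — status temporary ✓; service 1122 days ≥ 1 month (≈30 days) ✓; site Austin ✗ (not Tampa or Reno) → not eligible.
Professional Development Fund — status temporary ✗ (requires full-time) → not eligible.
Commuter Stipend — status temporary ✗ (requires seasonal) → not eligible.
Sabbatical Program — status temporary ✓ (not excluded); no waiver, service 1122 days ≥ 12 months (≈360 days) ✓; rating 2 ≥ 2 ✓ → eligible.
Travel Insurance — status temporary ✗ (excluded) → not eligible.
Employer Retirement Match — status temporary ✓ (not excluded); site Austin ✗ (not Fresno) → not eligible.
Bereavement Leave — status temporary ✗ (requires full-time, part-time, or seasonal) → not eligible.
Paid Family Leave — no waiver, service 1122 days ≥ 3 months (≈90 days) ✓; 30 hrs/wk ≥ 20 ✓; age 19 < 25 ✗ → not eligible.
Dependent Care FSA — status temporary ✓; no waiver, service 1122 days ≥ 9 months (≈270 days) ✓; grade L2 < L3 ✗ → not eligible.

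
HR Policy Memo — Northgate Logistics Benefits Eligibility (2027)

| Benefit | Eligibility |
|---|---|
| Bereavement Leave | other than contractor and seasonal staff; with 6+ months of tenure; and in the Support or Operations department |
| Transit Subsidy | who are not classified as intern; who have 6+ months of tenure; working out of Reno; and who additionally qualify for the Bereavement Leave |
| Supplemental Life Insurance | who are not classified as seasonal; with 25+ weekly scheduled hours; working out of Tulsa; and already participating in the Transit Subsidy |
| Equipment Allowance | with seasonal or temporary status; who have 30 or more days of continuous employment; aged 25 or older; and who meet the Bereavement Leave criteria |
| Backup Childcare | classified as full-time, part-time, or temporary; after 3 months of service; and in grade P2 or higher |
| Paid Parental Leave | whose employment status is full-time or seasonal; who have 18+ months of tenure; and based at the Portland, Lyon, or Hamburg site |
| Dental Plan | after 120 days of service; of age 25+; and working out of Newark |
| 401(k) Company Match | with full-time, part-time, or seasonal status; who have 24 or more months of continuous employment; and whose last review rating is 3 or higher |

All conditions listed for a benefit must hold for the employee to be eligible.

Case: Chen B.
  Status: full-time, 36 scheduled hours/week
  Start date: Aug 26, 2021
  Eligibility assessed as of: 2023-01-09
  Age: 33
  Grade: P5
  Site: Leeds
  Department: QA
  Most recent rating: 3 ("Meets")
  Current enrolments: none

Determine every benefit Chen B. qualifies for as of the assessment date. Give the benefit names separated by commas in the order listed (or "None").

Backup Childcare

Service from Aug 26, 2021 to 2023-01-09: 501 days.
Bereavement Leave — status full-time ✓ (not excluded); service 501 days ≥ 6 months (≈180 days) ✓; dept QA ✗ → not eligible.
Transit Subsidy — status full-time ✓ (not excluded); service 501 days ≥ 6 months (≈180 days) ✓; site Leeds ✗ (not Reno) → not eligible.
Supplemental Life Insurance — status full-time ✓ (not excluded); 36 hrs/wk ≥ 25 ✓; site Leeds ✗ (not Tulsa) → not eligible.
Equipment Allowance — status full-time ✗ (requires seasonal or temporary) → not eligible.
Backup Childcare — status full-time ✓; service 501 days ≥ 3 months (≈90 days) ✓; grade P5 ≥ P2 ✓ → eligible.
Paid Parental Leave — status full-time ✓; service 501 days < 18 months (≈540 days) ✗ → not eligible.
Dental Plan — service 501 days ≥ 120 days ✓; age 33 ≥ 25 ✓; site Leeds ✗ (not Newark) → not eligible.
401(k) Company Match — status full-time ✓; service 501 days < 24 months (≈720 days) ✗ → not eligible.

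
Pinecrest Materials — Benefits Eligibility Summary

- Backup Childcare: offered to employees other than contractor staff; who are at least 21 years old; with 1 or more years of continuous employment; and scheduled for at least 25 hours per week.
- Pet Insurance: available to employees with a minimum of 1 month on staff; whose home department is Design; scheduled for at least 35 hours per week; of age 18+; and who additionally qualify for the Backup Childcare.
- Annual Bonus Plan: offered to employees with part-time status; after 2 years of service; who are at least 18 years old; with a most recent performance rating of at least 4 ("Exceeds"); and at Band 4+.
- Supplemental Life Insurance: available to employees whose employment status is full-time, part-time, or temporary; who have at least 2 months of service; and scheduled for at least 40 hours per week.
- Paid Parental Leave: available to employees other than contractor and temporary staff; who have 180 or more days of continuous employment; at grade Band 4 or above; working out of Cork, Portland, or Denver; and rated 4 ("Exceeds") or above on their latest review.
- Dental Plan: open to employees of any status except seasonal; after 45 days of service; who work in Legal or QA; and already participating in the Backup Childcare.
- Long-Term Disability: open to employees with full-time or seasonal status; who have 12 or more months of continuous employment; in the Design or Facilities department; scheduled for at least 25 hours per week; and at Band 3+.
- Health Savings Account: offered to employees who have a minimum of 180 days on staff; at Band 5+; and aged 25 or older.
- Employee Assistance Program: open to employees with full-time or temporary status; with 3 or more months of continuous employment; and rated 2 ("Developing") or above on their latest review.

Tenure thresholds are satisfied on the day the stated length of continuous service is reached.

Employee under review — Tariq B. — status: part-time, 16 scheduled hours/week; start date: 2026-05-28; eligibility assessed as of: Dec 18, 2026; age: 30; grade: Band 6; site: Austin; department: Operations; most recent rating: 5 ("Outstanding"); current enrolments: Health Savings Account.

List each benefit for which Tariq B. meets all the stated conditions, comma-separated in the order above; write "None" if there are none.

Service from 2026-05-28 to Dec 18, 2026: 204 days.
Backup Childcare — status part-time ✓ (not excluded); age 30 ≥ 21 ✓; service 204 days < 1 year (≈365 days) ✗ → not eligible.
Pet Insurance — service 204 days ≥ 1 month (≈30 days) ✓; dept Operations ✗ → not eligible.
Annual Bonus Plan — status part-time ✓; service 204 days < 2 years (≈730 days) ✗ → not eligible.
Supplemental Life Insurance — status part-time ✓; service 204 days ≥ 2 months (≈60 days) ✓; 16 hrs/wk < 40 ✗ → not eligible.
Paid Parental Leave — status part-time ✓ (not excluded); service 204 days ≥ 180 days ✓; grade Band 6 ≥ Band 4 ✓; site Austin ✗ (not Cork, Portland, or Denver) → not eligible.
Dental Plan — status part-time ✓ (not excluded); service 204 days ≥ 45 days ✓; dept Operations ✗ → not eligible.
Long-Term Disability — status part-time ✗ (requires full-time or seasonal) → not eligible.
Health Savings Account — service 204 days ≥ 180 days ✓; grade Band 6 ≥ Band 5 ✓; age 30 ≥ 25 ✓ → eligible.
Employee Assistance Program — status part-time ✗ (requires full-time or temporary) → not eligible.

Health Savings Account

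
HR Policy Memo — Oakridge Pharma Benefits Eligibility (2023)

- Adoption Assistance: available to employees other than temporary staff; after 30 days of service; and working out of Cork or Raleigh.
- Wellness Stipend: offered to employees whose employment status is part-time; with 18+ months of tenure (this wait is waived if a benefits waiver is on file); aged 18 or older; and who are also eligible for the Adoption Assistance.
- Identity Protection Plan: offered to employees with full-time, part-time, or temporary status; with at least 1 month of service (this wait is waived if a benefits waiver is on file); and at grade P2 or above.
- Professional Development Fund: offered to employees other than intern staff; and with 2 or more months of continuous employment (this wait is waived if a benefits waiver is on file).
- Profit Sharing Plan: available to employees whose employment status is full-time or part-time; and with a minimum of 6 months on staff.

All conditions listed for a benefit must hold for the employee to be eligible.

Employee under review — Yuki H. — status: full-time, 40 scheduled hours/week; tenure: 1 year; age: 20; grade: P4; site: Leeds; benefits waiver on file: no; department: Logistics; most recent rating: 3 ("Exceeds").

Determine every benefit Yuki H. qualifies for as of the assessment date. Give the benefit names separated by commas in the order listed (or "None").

Identity Protection Plan, Professional Development Fund, Profit Sharing Plan

Adoption Assistance — status full-time ✓ (not excluded); service 1 year ≥ 30 days ✓; site Leeds ✗ (not Cork or Raleigh) → not eligible.
Wellness Stipend — status full-time ✗ (requires part-time) → not eligible.
Identity Protection Plan — status full-time ✓; no waiver, service 1 year ≥ 1 month (≈30 days) ✓; grade P4 ≥ P2 ✓ → eligible.
Professional Development Fund — status full-time ✓ (not excluded); no waiver, service 1 year ≥ 2 months (≈60 days) ✓ → eligible.
Profit Sharing Plan — status full-time ✓; service 1 year ≥ 6 months (≈180 days) ✓ → eligible.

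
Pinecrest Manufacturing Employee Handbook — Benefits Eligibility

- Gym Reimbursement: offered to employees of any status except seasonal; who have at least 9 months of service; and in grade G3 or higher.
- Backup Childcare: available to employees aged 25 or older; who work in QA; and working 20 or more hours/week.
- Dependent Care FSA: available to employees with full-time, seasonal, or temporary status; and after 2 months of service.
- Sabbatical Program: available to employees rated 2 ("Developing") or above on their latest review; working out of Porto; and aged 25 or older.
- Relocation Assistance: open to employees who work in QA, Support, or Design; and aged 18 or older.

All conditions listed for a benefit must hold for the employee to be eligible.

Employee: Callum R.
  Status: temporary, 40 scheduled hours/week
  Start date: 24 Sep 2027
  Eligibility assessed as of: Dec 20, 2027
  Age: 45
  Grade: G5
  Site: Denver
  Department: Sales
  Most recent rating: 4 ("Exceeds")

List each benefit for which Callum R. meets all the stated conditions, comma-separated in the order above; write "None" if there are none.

Service from 24 Sep 2027 to Dec 20, 2027: 87 days.
Gym Reimbursement — status temporary ✓ (not excluded); service 87 days < 9 months (≈270 days) ✗ → not eligible.
Backup Childcare — age 45 ≥ 25 ✓; dept Sales ✗ → not eligible.
Dependent Care FSA — status temporary ✓; service 87 days ≥ 2 months (≈60 days) ✓ → eligible.
Sabbatical Program — rating 4 ≥ 2 ✓; site Denver ✗ (not Porto) → not eligible.
Relocation Assistance — dept Sales ✗ → not eligible.

Dependent Care FSA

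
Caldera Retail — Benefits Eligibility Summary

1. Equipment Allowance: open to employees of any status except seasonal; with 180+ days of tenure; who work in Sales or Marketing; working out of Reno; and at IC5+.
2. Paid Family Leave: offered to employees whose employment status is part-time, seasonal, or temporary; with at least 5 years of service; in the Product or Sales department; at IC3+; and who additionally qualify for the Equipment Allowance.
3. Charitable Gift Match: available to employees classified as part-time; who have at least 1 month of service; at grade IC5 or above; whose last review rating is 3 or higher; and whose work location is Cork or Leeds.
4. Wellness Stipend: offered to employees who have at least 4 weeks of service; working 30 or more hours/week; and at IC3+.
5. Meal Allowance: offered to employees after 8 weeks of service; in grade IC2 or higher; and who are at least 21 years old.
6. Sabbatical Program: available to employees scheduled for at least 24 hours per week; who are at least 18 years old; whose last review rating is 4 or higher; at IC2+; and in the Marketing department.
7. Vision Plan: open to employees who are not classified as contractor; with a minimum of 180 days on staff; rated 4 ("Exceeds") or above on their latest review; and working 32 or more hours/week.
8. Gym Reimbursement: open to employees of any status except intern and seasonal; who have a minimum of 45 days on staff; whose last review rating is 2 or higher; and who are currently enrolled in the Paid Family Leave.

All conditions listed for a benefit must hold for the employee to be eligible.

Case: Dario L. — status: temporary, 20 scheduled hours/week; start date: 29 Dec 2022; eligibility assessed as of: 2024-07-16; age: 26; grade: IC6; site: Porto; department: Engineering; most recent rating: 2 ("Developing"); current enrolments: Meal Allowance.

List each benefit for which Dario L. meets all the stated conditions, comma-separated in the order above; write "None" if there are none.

Meal Allowance

Service from 29 Dec 2022 to 2024-07-16: 565 days.
Equipment Allowance — status temporary ✓ (not excluded); service 565 days ≥ 180 days ✓; dept Engineering ✗ → not eligible.
Paid Family Leave — status temporary ✓; service 565 days < 5 years (≈1825 days) ✗ → not eligible.
Charitable Gift Match — status temporary ✗ (requires part-time) → not eligible.
Wellness Stipend — service 565 days ≥ 4 weeks (≈28 days) ✓; 20 hrs/wk < 30 ✗ → not eligible.
Meal Allowance — service 565 days ≥ 8 weeks (≈56 days) ✓; grade IC6 ≥ IC2 ✓; age 26 ≥ 21 ✓ → eligible.
Sabbatical Program — 20 hrs/wk < 24 ✗ → not eligible.
Vision Plan — status temporary ✓ (not excluded); service 565 days ≥ 180 days ✓; rating 2 < 4 ✗ → not eligible.
Gym Reimbursement — status temporary ✓ (not excluded); service 565 days ≥ 45 days ✓; rating 2 ≥ 2 ✓; not enrolled in Paid Family Leave ✗ → not eligible.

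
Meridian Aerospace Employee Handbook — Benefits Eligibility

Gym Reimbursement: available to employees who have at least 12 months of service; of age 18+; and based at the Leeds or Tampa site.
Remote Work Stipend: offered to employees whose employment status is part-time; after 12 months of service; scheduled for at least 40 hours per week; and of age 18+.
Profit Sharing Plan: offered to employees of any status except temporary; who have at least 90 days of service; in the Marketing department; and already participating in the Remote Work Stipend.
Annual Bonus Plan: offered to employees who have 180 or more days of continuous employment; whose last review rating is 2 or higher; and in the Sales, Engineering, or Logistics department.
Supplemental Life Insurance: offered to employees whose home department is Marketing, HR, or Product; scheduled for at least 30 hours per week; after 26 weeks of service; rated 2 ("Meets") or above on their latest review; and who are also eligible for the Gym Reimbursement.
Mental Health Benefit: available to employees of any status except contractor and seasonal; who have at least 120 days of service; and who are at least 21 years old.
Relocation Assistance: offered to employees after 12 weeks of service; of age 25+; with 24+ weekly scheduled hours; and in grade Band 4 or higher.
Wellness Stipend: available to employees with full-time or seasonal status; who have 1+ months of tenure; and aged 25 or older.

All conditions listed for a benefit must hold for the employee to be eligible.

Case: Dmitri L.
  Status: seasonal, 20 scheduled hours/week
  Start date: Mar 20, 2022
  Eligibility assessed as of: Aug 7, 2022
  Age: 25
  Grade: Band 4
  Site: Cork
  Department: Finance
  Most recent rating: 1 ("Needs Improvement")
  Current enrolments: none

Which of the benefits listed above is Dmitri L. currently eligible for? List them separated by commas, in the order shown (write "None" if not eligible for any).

Service from Mar 20, 2022 to Aug 7, 2022: 140 days.
Gym Reimbursement — service 140 days < 12 months (≈360 days) ✗ → not eligible.
Remote Work Stipend — status seasonal ✗ (requires part-time) → not eligible.
Profit Sharing Plan — status seasonal ✓ (not excluded); service 140 days ≥ 90 days ✓; dept Finance ✗ → not eligible.
Annual Bonus Plan — service 140 days < 180 days ✗ → not eligible.
Supplemental Life Insurance — dept Finance ✗ → not eligible.
Mental Health Benefit — status seasonal ✗ (excluded) → not eligible.
Relocation Assistance — service 140 days ≥ 12 weeks (≈84 days) ✓; age 25 ≥ 25 ✓; 20 hrs/wk < 24 ✗ → not eligible.
Wellness Stipend — status seasonal ✓; service 140 days ≥ 1 month (≈30 days) ✓; age 25 ≥ 25 ✓ → eligible.

Wellness Stipend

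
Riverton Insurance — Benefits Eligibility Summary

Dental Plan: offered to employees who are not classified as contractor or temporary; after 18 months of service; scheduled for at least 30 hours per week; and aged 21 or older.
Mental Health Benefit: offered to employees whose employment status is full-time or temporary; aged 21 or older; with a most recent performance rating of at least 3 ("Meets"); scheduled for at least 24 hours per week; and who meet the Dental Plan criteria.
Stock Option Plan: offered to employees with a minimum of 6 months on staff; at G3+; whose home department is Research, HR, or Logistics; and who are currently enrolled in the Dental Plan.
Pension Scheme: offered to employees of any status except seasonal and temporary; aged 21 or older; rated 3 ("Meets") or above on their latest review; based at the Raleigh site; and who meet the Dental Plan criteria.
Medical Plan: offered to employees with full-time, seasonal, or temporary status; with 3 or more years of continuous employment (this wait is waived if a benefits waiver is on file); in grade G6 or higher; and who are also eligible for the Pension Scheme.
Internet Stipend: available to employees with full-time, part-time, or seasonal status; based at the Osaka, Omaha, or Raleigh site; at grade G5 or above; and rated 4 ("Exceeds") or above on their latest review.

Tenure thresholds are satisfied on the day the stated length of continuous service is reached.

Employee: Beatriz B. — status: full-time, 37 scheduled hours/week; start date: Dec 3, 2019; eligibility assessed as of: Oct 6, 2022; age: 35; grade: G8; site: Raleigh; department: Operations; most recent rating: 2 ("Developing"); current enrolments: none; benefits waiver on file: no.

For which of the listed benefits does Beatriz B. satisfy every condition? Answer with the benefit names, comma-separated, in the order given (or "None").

Service from Dec 3, 2019 to Oct 6, 2022: 1038 days.
Dental Plan — status full-time ✓ (not excluded); service 1038 days ≥ 18 months (≈540 days) ✓; 37 hrs/wk ≥ 30 ✓; age 35 ≥ 21 ✓ → eligible.
Mental Health Benefit — status full-time ✓; age 35 ≥ 21 ✓; rating 2 < 3 ✗ → not eligible.
Stock Option Plan — service 1038 days ≥ 6 months (≈180 days) ✓; grade G8 ≥ G3 ✓; dept Operations ✗ → not eligible.
Pension Scheme — status full-time ✓ (not excluded); age 35 ≥ 21 ✓; rating 2 < 3 ✗ → not eligible.
Medical Plan — status full-time ✓; no waiver, service 1038 days < 3 years (≈1095 days) ✗ → not eligible.
Internet Stipend — status full-time ✓; site Raleigh ✓; grade G8 ≥ G5 ✓; rating 2 < 4 ✗ → not eligible.

Dental Plan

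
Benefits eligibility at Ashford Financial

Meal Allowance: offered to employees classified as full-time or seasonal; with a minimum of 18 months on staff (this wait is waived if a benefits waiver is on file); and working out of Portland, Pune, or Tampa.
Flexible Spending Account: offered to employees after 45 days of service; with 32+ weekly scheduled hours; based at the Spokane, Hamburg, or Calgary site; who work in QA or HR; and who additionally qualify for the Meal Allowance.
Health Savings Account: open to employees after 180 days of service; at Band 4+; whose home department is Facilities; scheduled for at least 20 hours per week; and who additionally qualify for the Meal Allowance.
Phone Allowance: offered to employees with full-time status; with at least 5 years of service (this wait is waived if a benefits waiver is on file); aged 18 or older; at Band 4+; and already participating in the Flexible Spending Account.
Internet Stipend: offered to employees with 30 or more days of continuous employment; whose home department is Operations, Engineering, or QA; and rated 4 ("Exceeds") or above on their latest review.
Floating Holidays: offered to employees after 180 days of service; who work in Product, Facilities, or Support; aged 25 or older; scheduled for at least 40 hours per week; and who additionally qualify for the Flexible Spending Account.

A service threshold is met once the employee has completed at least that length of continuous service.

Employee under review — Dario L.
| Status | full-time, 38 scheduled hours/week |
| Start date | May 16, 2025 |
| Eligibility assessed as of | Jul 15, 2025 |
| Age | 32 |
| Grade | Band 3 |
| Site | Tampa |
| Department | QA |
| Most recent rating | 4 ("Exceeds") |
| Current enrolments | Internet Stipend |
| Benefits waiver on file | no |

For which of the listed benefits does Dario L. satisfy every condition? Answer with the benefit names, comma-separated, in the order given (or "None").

Internet Stipend

Service from May 16, 2025 to Jul 15, 2025: 60 days.
Meal Allowance — status full-time ✓; no waiver, service 60 days < 18 months (≈540 days) ✗ → not eligible.
Flexible Spending Account — service 60 days ≥ 45 days ✓; 38 hrs/wk ≥ 32 ✓; site Tampa ✗ (not Spokane, Hamburg, or Calgary) → not eligible.
Health Savings Account — service 60 days < 180 days ✗ → not eligible.
Phone Allowance — status full-time ✓; no waiver, service 60 days < 5 years (≈1825 days) ✗ → not eligible.
Internet Stipend — service 60 days ≥ 30 days ✓; dept QA ✓; rating 4 ≥ 4 ✓ → eligible.
Floating Holidays — service 60 days < 180 days ✗ → not eligible.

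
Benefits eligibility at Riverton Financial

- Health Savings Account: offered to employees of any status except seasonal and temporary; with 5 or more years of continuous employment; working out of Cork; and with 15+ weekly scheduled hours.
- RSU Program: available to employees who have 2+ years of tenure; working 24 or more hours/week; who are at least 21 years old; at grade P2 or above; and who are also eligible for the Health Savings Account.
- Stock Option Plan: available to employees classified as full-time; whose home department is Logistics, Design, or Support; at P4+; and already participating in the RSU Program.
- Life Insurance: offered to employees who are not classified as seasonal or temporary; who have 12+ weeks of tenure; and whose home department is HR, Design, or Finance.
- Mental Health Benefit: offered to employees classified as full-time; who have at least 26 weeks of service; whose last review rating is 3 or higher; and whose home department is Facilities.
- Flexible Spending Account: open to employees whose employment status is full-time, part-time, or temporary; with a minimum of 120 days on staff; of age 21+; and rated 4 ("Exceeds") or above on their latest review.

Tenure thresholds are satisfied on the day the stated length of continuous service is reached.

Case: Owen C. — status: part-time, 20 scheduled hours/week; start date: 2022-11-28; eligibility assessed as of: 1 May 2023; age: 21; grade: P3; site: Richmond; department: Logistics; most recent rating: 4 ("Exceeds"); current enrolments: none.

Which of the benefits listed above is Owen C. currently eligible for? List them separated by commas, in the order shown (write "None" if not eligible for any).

Service from 2022-11-28 to 1 May 2023: 154 days.
Health Savings Account — status part-time ✓ (not excluded); service 154 days < 5 years (≈1825 days) ✗ → not eligible.
RSU Program — service 154 days < 2 years (≈730 days) ✗ → not eligible.
Stock Option Plan — status part-time ✗ (requires full-time) → not eligible.
Life Insurance — status part-time ✓ (not excluded); service 154 days ≥ 12 weeks (≈84 days) ✓; dept Logistics ✗ → not eligible.
Mental Health Benefit — status part-time ✗ (requires full-time) → not eligible.
Flexible Spending Account — status part-time ✓; service 154 days ≥ 120 days ✓; age 21 ≥ 21 ✓; rating 4 ≥ 4 ✓ → eligible.

Flexible Spending Account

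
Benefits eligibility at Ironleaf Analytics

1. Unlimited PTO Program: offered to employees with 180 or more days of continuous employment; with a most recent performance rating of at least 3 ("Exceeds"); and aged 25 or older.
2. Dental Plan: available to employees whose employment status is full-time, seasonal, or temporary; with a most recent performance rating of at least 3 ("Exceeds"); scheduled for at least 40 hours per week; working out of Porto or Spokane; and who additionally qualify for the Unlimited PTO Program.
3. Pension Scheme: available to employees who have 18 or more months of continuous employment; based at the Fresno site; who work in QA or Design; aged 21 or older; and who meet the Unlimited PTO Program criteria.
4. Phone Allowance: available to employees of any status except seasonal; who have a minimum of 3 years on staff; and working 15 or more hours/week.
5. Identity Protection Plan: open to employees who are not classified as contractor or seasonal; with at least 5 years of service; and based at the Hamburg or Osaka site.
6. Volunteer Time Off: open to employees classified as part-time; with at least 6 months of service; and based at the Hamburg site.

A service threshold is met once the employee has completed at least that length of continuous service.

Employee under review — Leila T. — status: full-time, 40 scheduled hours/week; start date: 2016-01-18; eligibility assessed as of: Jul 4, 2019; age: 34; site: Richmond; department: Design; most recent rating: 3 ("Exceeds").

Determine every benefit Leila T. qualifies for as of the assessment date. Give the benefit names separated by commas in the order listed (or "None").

Service from 2016-01-18 to Jul 4, 2019: 1263 days.
Unlimited PTO Program — service 1263 days ≥ 180 days ✓; rating 3 ≥ 3 ✓; age 34 ≥ 25 ✓ → eligible.
Dental Plan — status full-time ✓; rating 3 ≥ 3 ✓; 40 hrs/wk ≥ 40 ✓; site Richmond ✗ (not Porto or Spokane) → not eligible.
Pension Scheme — service 1263 days ≥ 18 months (≈540 days) ✓; site Richmond ✗ (not Fresno) → not eligible.
Phone Allowance — status full-time ✓ (not excluded); service 1263 days ≥ 3 years (≈1095 days) ✓; 40 hrs/wk ≥ 15 ✓ → eligible.
Identity Protection Plan — status full-time ✓ (not excluded); service 1263 days < 5 years (≈1825 days) ✗ → not eligible.
Volunteer Time Off — status full-time ✗ (requires part-time) → not eligible.

Unlimited PTO Program, Phone Allowance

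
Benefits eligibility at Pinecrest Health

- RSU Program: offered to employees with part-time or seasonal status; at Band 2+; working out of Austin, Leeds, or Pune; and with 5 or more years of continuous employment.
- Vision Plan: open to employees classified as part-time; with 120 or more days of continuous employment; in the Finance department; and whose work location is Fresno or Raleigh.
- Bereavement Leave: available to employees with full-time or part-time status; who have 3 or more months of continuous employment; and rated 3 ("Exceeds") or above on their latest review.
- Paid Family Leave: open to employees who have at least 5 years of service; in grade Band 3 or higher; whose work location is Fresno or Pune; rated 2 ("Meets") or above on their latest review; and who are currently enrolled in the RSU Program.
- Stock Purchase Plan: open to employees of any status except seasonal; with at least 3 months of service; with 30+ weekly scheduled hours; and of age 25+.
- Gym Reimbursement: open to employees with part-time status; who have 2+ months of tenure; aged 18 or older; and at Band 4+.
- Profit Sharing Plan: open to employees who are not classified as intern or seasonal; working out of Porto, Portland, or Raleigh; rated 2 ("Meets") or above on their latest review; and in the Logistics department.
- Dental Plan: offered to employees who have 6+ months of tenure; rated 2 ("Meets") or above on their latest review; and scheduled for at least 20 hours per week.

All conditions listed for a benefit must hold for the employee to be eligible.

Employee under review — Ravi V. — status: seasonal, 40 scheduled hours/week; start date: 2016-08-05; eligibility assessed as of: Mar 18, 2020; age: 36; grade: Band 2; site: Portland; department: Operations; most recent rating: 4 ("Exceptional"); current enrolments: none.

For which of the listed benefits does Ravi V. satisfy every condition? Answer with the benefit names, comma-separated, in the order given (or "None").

Service from 2016-08-05 to Mar 18, 2020: 1321 days.
RSU Program — status seasonal ✓; grade Band 2 ≥ Band 2 ✓; site Portland ✗ (not Austin, Leeds, or Pune) → not eligible.
Vision Plan — status seasonal ✗ (requires part-time) → not eligible.
Bereavement Leave — status seasonal ✗ (requires full-time or part-time) → not eligible.
Paid Family Leave — service 1321 days < 5 years (≈1825 days) ✗ → not eligible.
Stock Purchase Plan — status seasonal ✗ (excluded) → not eligible.
Gym Reimbursement — status seasonal ✗ (requires part-time) → not eligible.
Profit Sharing Plan — status seasonal ✗ (excluded) → not eligible.
Dental Plan — service 1321 days ≥ 6 months (≈180 days) ✓; rating 4 ≥ 2 ✓; 40 hrs/wk ≥ 20 ✓ → eligible.

Dental Plan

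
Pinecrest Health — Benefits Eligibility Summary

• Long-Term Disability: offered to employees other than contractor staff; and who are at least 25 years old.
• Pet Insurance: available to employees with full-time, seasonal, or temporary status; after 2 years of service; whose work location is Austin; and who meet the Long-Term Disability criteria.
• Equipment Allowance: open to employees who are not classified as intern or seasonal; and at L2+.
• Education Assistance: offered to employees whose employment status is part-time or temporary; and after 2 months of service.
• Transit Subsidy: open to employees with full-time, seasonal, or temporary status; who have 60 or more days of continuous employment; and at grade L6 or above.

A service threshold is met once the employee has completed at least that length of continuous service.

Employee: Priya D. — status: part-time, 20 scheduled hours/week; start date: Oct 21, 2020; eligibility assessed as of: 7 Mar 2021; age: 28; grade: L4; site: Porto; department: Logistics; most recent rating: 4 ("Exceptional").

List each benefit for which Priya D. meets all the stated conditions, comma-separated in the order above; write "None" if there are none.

Service from Oct 21, 2020 to 7 Mar 2021: 137 days.
Long-Term Disability — status part-time ✓ (not excluded); age 28 ≥ 25 ✓ → eligible.
Pet Insurance — status part-time ✗ (requires full-time, seasonal, or temporary) → not eligible.
Equipment Allowance — status part-time ✓ (not excluded); grade L4 ≥ L2 ✓ → eligible.
Education Assistance — status part-time ✓; service 137 days ≥ 2 months (≈60 days) ✓ → eligible.
Transit Subsidy — status part-time ✗ (requires full-time, seasonal, or temporary) → not eligible.

Long-Term Disability, Equipment Allowance, Education Assistance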